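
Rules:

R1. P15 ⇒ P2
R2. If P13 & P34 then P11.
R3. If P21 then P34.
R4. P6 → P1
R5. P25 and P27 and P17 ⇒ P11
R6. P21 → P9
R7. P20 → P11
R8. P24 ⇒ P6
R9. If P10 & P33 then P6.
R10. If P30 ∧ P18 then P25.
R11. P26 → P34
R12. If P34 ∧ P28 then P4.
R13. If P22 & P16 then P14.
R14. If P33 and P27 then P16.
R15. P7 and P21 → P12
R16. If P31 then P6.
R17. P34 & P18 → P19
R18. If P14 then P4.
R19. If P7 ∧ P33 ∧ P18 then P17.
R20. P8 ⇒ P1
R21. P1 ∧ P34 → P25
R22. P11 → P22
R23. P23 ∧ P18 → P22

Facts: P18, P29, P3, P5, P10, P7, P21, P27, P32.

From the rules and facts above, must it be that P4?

Forward chaining from the given facts derives: P34, P9, P12, P19.
Rules concluding P4: R12 needs P28; R18 needs P14 — none of these are established.

No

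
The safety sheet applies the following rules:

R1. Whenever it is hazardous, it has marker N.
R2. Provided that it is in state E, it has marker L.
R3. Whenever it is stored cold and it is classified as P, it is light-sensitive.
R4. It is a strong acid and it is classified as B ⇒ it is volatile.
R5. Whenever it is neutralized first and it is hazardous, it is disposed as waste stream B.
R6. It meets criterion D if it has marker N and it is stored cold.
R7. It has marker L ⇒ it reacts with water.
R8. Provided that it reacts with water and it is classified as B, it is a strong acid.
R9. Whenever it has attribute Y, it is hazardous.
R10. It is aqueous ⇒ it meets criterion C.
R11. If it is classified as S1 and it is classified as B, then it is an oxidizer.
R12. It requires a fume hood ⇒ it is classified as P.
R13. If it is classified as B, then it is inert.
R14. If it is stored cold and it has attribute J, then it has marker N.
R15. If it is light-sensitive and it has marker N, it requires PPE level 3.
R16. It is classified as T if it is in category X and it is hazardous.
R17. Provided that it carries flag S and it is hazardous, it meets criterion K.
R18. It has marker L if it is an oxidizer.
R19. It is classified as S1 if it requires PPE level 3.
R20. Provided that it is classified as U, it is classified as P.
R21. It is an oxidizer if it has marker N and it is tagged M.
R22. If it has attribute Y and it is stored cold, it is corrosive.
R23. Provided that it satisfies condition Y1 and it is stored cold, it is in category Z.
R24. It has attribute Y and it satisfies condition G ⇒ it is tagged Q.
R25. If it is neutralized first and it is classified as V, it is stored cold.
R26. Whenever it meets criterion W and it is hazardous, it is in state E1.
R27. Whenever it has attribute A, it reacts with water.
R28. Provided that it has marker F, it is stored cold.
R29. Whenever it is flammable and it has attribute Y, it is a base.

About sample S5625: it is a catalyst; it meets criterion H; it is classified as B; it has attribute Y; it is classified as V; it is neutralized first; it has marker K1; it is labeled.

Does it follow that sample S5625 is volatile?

No

Forward chaining from the given facts derives: is hazardous, is inert, is stored cold, has marker N, is disposed as waste stream B, meets criterion D, is corrosive.
The only rule concluding "it is volatile" is R4, which needs "it is a strong acid"; that is never established.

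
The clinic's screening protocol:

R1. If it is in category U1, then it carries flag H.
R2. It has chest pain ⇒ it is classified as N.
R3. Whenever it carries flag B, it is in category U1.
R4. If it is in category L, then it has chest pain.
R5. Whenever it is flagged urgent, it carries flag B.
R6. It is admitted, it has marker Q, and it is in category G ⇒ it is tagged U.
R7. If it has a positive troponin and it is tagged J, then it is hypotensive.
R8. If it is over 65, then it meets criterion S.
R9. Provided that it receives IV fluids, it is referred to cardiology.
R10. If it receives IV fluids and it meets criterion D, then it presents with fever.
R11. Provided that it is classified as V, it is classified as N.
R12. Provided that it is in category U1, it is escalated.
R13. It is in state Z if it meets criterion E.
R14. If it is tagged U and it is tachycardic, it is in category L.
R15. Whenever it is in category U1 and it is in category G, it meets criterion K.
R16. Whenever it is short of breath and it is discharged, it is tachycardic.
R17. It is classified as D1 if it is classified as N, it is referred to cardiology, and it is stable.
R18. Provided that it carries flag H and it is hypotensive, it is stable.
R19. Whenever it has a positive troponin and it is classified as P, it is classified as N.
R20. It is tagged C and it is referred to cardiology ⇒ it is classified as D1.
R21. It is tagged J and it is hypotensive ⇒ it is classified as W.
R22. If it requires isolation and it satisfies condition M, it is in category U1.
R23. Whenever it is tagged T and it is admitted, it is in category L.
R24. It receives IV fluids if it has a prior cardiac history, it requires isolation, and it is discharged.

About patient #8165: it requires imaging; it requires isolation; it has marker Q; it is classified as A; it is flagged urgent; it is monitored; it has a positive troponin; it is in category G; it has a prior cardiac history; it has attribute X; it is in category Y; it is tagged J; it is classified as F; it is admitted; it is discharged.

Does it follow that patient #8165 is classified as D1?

Forward chaining from the given facts derives: carries flag B, is tagged U, is hypotensive, is classified as W, receives IV fluids, is in category U1, is referred to cardiology, is escalated, meets criterion K, carries flag H, is stable.
Rules concluding "it is classified as D1": R17 needs "it is classified as N"; R20 needs "it is tagged C" — none of these are established.

No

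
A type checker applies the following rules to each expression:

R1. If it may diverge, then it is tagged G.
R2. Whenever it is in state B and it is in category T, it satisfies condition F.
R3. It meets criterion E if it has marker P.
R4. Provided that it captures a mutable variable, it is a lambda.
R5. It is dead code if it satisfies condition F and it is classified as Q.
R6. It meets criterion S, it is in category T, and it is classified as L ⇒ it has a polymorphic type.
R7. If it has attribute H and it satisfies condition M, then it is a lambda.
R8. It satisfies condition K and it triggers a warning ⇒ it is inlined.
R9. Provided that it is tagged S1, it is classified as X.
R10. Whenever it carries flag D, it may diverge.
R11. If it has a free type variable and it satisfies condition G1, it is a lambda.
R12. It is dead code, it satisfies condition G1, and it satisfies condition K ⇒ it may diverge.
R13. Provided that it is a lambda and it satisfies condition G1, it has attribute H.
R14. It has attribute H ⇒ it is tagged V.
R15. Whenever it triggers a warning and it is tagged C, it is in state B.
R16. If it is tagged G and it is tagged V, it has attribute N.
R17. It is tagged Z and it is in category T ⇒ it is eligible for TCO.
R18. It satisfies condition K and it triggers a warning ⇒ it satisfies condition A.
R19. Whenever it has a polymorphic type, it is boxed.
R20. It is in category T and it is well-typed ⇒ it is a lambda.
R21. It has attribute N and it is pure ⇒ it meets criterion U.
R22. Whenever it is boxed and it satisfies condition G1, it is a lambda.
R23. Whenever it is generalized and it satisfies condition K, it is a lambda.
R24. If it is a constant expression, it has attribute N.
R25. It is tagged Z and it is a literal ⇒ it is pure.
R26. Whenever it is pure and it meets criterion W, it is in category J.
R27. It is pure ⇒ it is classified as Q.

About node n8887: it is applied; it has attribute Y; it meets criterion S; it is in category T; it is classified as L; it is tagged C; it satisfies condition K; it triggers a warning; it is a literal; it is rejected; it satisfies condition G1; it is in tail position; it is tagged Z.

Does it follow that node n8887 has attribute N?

By R6 (it meets criterion S, it is in category T, it is classified as L): it has a polymorphic type.
By R15 (it triggers a warning, it is tagged C): it is in state B.
By R19 (it has a polymorphic type): it is boxed.
By R22 (it is boxed, it satisfies condition G1): it is a lambda.
By R25 (it is tagged Z, it is a literal): it is pure.
By R27 (it is pure): it is classified as Q.
By R2 (it is in state B, it is in category T): it satisfies condition F.
By R5 (it satisfies condition F, it is classified as Q): it is dead code.
By R12 (it is dead code, it satisfies condition G1, it satisfies condition K): it may diverge.
By R13 (it is a lambda, it satisfies condition G1): it has attribute H.
By R14 (it has attribute H): it is tagged V.
By R1 (it may diverge): it is tagged G.
By R16 (it is tagged G, it is tagged V): it has attribute N.

Yes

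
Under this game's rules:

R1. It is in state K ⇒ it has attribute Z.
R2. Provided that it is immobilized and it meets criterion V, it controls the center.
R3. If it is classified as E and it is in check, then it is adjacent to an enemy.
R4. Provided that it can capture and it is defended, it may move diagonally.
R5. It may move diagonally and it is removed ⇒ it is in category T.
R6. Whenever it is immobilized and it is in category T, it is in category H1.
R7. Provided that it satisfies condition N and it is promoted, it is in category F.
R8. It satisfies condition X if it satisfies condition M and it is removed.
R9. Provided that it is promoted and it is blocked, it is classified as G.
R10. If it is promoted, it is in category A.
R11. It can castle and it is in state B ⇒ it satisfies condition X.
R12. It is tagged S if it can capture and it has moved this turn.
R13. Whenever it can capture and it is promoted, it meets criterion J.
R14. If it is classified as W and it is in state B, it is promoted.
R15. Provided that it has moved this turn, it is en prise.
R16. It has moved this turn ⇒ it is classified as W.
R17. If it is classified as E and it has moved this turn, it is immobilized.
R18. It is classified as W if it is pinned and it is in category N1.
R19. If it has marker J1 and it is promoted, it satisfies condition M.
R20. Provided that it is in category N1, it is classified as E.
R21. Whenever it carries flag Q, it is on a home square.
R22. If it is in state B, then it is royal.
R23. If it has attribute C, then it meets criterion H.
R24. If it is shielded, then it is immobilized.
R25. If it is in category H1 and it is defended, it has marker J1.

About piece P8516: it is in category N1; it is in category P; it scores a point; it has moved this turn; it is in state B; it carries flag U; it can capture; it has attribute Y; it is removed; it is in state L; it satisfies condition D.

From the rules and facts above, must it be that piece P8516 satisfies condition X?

No

Forward chaining from the given facts derives: is tagged S, is en prise, is classified as W, is classified as E, is royal, is promoted, is immobilized, is in category A, meets criterion J.
Rules concluding "it satisfies condition X": R8 needs "it satisfies condition M"; R11 needs "it can castle" — none of these are established.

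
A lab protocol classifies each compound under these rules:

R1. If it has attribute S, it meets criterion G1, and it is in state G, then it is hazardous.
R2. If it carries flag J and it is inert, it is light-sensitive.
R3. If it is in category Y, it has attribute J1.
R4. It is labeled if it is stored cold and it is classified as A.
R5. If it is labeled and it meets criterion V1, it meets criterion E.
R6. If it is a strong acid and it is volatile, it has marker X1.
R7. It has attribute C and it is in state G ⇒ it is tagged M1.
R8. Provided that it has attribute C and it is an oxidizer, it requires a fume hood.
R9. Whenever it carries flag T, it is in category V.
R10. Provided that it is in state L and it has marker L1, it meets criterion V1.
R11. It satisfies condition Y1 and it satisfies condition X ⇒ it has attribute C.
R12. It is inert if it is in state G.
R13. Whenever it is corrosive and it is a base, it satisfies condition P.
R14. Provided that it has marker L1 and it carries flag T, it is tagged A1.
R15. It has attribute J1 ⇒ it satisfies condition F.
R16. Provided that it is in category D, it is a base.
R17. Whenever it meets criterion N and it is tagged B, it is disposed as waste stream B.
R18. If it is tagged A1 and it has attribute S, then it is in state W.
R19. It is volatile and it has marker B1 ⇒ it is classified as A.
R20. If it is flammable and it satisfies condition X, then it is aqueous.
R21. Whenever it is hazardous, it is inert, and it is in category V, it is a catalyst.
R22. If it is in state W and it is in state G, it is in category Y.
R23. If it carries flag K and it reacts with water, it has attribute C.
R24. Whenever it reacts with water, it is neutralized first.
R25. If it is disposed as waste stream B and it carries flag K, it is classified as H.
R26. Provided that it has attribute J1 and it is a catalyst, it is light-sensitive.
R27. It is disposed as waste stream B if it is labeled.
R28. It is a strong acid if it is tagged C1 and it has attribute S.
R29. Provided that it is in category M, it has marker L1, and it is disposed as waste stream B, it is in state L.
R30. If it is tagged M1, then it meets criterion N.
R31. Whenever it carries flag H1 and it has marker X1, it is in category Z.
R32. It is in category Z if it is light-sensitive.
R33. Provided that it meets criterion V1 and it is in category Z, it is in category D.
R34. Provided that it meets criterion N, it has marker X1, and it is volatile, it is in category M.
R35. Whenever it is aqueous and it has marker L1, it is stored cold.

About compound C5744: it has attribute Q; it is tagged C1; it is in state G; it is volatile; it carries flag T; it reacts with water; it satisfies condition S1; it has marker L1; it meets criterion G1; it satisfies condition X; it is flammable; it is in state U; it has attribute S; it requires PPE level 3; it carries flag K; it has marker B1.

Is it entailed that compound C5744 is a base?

Yes

By R1 (it has attribute S, it meets criterion G1, it is in state G): it is hazardous.
By R9 (it carries flag T): it is in category V.
By R12 (it is in state G): it is inert.
By R14 (it has marker L1, it carries flag T): it is tagged A1.
By R18 (it is tagged A1, it has attribute S): it is in state W.
By R19 (it is volatile, it has marker B1): it is classified as A.
By R20 (it is flammable, it satisfies condition X): it is aqueous.
By R21 (it is hazardous, it is inert, it is in category V): it is a catalyst.
By R22 (it is in state W, it is in state G): it is in category Y.
By R23 (it carries flag K, it reacts with water): it has attribute C.
By R28 (it is tagged C1, it has attribute S): it is a strong acid.
By R35 (it is aqueous, it has marker L1): it is stored cold.
By R3 (it is in category Y): it has attribute J1.
By R4 (it is stored cold, it is classified as A): it is labeled.
By R6 (it is a strong acid, it is volatile): it has marker X1.
By R7 (it has attribute C, it is in state G): it is tagged M1.
By R26 (it has attribute J1, it is a catalyst): it is light-sensitive.
By R27 (it is labeled): it is disposed as waste stream B.
By R30 (it is tagged M1): it meets criterion N.
By R32 (it is light-sensitive): it is in category Z.
By R34 (it meets criterion N, it has marker X1, it is volatile): it is in category M.
By R29 (it is in category M, it has marker L1, it is disposed as waste stream B): it is in state L.
By R10 (it is in state L, it has marker L1): it meets criterion V1.
By R33 (it meets criterion V1, it is in category Z): it is in category D.
By R16 (it is in category D): it is a base.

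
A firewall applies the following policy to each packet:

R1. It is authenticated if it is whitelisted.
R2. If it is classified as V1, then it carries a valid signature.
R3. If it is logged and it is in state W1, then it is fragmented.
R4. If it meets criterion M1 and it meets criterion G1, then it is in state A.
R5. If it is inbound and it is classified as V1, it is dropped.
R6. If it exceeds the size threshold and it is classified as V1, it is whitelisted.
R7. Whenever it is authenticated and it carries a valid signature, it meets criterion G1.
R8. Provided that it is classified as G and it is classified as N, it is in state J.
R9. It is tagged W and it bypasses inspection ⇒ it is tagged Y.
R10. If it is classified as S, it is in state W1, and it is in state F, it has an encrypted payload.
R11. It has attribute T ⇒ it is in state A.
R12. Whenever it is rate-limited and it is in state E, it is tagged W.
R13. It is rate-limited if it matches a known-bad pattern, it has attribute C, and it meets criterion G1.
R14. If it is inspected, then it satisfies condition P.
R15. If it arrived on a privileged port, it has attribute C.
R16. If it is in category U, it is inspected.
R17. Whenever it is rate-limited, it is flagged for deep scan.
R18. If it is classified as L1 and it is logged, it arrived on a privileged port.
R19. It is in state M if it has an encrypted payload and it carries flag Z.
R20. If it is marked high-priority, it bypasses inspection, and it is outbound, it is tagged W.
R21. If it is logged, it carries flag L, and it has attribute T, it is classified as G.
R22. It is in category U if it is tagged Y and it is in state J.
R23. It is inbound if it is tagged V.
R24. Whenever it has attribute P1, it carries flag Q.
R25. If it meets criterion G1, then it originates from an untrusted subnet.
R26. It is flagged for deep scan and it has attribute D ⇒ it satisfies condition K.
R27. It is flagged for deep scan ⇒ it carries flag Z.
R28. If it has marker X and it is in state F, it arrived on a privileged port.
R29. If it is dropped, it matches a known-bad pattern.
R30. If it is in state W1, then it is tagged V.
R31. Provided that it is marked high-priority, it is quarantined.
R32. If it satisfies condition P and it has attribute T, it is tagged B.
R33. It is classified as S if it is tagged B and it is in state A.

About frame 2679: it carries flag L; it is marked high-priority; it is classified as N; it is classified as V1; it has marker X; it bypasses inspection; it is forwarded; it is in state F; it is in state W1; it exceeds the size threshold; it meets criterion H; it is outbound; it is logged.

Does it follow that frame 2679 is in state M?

Forward chaining from the given facts derives: carries a valid signature, is fragmented, is whitelisted, is tagged W, arrived on a privileged port, is tagged V, is quarantined, is authenticated, meets criterion G1, is tagged Y, has attribute C, is inbound, originates from an untrusted subnet, is dropped, matches a known-bad pattern, is rate-limited, is flagged for deep scan, carries flag Z.
The only rule concluding "it is in state M" is R19, which needs "it has an encrypted payload"; that is never established.

No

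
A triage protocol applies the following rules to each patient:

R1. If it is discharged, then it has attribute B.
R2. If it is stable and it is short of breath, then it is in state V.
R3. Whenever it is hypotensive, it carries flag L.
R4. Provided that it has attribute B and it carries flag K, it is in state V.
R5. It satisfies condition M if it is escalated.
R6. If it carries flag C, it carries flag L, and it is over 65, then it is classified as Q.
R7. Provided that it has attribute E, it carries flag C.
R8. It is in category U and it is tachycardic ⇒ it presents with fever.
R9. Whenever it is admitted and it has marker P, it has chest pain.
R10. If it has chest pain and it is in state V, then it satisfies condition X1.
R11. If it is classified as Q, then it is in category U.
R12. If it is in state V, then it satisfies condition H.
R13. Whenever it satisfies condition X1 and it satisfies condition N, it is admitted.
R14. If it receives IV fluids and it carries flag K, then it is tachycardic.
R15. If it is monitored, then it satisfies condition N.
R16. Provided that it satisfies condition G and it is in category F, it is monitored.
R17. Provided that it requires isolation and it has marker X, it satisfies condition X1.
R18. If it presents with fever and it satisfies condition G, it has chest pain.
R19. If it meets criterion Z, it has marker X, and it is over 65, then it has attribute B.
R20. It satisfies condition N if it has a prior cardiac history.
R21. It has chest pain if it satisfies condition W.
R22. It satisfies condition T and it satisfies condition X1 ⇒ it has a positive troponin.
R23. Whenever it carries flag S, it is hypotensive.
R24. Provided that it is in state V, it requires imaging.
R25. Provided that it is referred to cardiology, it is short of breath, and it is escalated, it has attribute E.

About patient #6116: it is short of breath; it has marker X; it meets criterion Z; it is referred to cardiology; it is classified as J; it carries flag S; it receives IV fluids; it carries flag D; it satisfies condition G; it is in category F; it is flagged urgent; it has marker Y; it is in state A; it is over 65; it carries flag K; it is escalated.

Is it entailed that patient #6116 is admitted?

By R14 (it receives IV fluids, it carries flag K): it is tachycardic.
By R16 (it satisfies condition G, it is in category F): it is monitored.
By R19 (it meets criterion Z, it has marker X, it is over 65): it has attribute B.
By R23 (it carries flag S): it is hypotensive.
By R25 (it is referred to cardiology, it is short of breath, it is escalated): it has attribute E.
By R3 (it is hypotensive): it carries flag L.
By R4 (it has attribute B, it carries flag K): it is in state V.
By R7 (it has attribute E): it carries flag C.
By R15 (it is monitored): it satisfies condition N.
By R6 (it carries flag C, it carries flag L, it is over 65): it is classified as Q.
By R11 (it is classified as Q): it is in category U.
By R8 (it is in category U, it is tachycardic): it presents with fever.
By R18 (it presents with fever, it satisfies condition G): it has chest pain.
By R10 (it has chest pain, it is in state V): it satisfies condition X1.
By R13 (it satisfies condition X1, it satisfies condition N): it is admitted.

Yes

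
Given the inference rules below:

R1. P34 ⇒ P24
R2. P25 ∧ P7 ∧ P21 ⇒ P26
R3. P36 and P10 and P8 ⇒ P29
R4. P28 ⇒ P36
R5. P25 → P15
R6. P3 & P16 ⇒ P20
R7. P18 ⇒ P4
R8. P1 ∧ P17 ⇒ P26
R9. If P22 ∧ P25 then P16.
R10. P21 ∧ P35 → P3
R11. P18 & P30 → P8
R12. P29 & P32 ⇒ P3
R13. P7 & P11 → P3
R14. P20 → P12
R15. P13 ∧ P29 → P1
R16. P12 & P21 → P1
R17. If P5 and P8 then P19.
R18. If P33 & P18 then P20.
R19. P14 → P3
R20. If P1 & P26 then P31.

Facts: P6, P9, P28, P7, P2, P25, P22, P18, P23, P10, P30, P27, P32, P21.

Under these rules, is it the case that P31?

Yes

P26  (by R2: P25, P7, P21)
P36  (by R4: P28)
P16  (by R9: P22, P25)
P8  (by R11: P18, P30)
P29  (by R3: P36, P10, P8)
P3  (by R12: P29, P32)
P20  (by R6: P3, P16)
P12  (by R14: P20)
P1  (by R16: P12, P21)
P31  (by R20: P1, P26)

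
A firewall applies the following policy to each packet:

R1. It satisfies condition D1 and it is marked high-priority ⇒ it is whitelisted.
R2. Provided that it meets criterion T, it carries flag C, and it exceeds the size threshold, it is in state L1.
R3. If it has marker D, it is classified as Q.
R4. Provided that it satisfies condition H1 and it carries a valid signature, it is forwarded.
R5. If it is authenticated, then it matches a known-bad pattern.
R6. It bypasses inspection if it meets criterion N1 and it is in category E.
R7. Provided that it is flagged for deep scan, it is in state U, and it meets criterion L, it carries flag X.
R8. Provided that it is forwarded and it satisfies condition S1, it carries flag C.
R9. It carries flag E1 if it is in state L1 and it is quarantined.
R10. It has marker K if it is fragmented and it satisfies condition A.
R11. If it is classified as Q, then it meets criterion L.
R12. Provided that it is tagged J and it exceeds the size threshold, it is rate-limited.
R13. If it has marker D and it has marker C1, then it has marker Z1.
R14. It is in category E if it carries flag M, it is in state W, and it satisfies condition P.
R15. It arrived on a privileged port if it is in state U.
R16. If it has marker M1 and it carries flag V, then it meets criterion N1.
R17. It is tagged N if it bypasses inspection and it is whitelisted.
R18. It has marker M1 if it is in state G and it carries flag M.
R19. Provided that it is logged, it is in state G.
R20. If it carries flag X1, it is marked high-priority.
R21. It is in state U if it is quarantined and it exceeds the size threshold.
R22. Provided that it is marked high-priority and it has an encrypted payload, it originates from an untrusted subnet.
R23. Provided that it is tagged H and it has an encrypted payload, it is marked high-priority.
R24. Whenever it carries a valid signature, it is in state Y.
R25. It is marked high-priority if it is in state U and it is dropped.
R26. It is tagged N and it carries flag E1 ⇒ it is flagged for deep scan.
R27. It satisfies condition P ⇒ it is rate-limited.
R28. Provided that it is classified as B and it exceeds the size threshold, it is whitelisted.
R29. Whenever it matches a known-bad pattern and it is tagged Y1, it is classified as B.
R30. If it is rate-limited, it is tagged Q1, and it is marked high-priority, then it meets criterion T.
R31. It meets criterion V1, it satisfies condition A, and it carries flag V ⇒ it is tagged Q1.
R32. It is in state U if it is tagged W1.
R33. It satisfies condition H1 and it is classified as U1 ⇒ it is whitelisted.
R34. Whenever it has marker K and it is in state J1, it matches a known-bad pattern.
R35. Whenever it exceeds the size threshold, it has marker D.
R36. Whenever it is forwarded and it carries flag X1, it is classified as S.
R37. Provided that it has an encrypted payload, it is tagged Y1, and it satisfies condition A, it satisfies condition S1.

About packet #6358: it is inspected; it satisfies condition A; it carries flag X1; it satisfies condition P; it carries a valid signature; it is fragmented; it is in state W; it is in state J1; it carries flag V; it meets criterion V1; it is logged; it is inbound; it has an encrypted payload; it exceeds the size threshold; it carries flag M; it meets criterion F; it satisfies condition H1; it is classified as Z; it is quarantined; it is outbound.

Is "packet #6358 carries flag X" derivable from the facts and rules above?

No

Forward chaining from the given facts derives: is forwarded, has marker K, is in category E, is in state G, is marked high-priority, is in state U, originates from an untrusted subnet, is in state Y, is rate-limited, is tagged Q1, matches a known-bad pattern, has marker D, is classified as S, is classified as Q, meets criterion L, arrived on a privileged port, has marker M1, meets criterion T, meets criterion N1, bypasses inspection.
The only rule concluding "it carries flag X" is R7, which needs "it is flagged for deep scan"; that is never established.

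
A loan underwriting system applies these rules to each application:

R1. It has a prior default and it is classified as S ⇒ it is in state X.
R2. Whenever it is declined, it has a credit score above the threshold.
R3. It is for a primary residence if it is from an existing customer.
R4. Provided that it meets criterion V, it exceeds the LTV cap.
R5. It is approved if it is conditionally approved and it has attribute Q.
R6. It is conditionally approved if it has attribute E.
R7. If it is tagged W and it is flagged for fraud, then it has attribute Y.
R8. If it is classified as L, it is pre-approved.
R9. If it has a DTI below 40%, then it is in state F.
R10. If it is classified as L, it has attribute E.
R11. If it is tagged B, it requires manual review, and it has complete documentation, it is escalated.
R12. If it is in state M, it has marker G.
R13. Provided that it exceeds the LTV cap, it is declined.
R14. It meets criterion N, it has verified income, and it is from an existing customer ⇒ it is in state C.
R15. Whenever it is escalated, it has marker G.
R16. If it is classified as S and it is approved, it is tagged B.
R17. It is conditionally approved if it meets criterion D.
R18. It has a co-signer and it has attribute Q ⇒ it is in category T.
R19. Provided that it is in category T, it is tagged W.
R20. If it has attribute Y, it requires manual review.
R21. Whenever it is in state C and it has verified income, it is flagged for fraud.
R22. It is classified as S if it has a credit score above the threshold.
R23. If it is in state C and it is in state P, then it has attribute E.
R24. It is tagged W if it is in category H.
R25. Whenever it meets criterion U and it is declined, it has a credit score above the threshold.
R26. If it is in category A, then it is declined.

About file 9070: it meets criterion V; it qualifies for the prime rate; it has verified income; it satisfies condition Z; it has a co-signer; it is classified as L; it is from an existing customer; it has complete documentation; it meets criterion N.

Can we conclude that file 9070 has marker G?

Forward chaining from the given facts derives: is for a primary residence, exceeds the LTV cap, is pre-approved, has attribute E, is declined, is in state C, is flagged for fraud, has a credit score above the threshold, is conditionally approved, is classified as S.
Rules concluding "it has marker G": R12 needs "it is in state M"; R15 needs "it is escalated" — none of these are established.

No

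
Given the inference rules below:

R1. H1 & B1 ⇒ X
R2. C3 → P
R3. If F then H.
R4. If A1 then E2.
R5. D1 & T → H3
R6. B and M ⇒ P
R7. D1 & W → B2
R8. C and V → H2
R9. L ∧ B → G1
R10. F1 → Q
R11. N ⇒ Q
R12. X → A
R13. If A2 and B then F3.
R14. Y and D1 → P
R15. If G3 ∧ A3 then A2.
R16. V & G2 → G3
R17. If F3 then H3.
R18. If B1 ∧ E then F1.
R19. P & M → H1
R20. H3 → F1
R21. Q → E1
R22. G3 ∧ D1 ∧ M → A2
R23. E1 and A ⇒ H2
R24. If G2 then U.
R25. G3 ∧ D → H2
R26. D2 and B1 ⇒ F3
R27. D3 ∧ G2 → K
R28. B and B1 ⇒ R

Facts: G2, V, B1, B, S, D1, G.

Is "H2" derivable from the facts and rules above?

No

Forward chaining from the given facts derives: G3, U, R.
Rules concluding H2: R8 needs C; R23 needs E1; R25 needs D — none of these are established.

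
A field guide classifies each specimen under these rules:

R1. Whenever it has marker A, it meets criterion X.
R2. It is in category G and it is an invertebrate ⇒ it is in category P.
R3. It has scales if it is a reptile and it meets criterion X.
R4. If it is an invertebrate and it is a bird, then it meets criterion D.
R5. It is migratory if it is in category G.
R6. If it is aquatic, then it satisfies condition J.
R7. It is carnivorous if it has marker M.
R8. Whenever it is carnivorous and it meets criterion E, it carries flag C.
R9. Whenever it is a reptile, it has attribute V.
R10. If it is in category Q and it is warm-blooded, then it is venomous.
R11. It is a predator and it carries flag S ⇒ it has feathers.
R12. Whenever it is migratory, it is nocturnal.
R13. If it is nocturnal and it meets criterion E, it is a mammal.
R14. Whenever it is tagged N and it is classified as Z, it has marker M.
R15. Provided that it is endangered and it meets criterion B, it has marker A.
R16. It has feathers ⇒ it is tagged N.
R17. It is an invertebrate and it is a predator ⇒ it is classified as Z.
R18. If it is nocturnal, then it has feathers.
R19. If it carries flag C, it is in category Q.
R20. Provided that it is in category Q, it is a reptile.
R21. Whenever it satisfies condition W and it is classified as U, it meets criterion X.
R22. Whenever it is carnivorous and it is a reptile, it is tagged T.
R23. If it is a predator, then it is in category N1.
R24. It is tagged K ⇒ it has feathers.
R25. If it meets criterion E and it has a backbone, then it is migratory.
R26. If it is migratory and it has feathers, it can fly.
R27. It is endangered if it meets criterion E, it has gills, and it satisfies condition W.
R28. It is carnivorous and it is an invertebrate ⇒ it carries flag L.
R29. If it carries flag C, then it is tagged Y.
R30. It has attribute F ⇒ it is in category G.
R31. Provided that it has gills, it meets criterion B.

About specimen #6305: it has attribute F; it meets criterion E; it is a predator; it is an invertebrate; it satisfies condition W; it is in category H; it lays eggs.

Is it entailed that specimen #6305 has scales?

Forward chaining from the given facts derives: is classified as Z, is in category N1, is in category G, is in category P, is migratory, is nocturnal, is a mammal, has feathers, can fly, is tagged N, has marker M, is carnivorous, carries flag C, is in category Q, is a reptile, is tagged T, carries flag L, is tagged Y, has attribute V.
The only rule concluding "it has scales" is R3, which needs "it meets criterion X"; that is never established.

No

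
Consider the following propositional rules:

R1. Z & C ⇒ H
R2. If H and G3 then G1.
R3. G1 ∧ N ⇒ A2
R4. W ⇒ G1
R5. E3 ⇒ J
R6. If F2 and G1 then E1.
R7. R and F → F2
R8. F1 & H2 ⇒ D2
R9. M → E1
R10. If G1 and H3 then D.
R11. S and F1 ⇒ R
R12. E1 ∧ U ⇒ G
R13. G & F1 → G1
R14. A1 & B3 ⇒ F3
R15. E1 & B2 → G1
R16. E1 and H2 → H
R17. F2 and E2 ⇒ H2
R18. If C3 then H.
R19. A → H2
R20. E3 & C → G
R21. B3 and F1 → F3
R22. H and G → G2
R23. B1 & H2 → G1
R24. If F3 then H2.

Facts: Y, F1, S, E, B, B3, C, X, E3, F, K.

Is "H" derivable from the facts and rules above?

Yes

R  (by R11: S, F1)
G  (by R20: E3, C)
F3  (by R21: B3, F1)
H2  (by R24: F3)
F2  (by R7: R, F)
G1  (by R13: G, F1)
E1  (by R6: F2, G1)
H  (by R16: E1, H2)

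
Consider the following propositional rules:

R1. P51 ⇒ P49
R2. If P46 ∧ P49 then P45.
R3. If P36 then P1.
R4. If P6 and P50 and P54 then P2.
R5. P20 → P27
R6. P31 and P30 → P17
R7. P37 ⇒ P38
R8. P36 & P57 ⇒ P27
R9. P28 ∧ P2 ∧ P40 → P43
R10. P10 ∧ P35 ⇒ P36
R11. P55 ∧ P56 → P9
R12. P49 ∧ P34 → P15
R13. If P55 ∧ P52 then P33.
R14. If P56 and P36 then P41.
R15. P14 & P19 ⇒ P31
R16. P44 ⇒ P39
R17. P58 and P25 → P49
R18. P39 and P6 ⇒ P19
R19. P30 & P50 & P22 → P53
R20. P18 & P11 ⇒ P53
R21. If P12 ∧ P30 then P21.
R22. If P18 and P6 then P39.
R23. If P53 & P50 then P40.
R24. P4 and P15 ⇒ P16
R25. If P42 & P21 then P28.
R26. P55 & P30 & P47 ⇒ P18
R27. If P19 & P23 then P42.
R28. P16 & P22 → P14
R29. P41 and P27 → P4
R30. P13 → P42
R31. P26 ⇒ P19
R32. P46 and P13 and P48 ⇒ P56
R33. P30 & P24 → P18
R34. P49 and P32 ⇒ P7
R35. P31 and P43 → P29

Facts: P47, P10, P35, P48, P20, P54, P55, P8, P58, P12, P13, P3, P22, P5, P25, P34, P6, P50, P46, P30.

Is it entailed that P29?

P2  (by R4: P6, P50, P54)
P27  (by R5: P20)
P36  (by R10: P10, P35)
P49  (by R17: P58, P25)
P53  (by R19: P30, P50, P22)
P21  (by R21: P12, P30)
P40  (by R23: P53, P50)
P18  (by R26: P55, P30, P47)
P42  (by R30: P13)
P56  (by R32: P46, P13, P48)
P15  (by R12: P49, P34)
P41  (by R14: P56, P36)
P39  (by R22: P18, P6)
P28  (by R25: P42, P21)
P4  (by R29: P41, P27)
P43  (by R9: P28, P2, P40)
P19  (by R18: P39, P6)
P16  (by R24: P4, P15)
P14  (by R28: P16, P22)
P31  (by R15: P14, P19)
P29  (by R35: P31, P43)

Yes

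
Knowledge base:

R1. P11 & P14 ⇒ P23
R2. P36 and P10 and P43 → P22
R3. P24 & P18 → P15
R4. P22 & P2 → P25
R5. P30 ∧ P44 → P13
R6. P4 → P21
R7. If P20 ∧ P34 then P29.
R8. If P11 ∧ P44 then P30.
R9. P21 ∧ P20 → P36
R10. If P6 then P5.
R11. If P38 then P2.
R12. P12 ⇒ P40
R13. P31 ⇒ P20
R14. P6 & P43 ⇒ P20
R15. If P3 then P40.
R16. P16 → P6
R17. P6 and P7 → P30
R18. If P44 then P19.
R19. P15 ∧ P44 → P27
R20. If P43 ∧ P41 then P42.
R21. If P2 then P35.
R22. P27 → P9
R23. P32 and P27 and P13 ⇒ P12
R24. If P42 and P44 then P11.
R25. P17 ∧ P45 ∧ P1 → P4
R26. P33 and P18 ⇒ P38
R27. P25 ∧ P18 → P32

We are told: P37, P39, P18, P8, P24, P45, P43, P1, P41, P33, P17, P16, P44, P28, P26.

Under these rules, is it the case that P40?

Forward chaining from the given facts derives: P15, P6, P19, P27, P42, P9, P11, P4, P38, P21, P30, P5, P2, P20, P35, P13, P36.
Rules concluding P40: R12 needs P12; R15 needs P3 — none of these are established.

No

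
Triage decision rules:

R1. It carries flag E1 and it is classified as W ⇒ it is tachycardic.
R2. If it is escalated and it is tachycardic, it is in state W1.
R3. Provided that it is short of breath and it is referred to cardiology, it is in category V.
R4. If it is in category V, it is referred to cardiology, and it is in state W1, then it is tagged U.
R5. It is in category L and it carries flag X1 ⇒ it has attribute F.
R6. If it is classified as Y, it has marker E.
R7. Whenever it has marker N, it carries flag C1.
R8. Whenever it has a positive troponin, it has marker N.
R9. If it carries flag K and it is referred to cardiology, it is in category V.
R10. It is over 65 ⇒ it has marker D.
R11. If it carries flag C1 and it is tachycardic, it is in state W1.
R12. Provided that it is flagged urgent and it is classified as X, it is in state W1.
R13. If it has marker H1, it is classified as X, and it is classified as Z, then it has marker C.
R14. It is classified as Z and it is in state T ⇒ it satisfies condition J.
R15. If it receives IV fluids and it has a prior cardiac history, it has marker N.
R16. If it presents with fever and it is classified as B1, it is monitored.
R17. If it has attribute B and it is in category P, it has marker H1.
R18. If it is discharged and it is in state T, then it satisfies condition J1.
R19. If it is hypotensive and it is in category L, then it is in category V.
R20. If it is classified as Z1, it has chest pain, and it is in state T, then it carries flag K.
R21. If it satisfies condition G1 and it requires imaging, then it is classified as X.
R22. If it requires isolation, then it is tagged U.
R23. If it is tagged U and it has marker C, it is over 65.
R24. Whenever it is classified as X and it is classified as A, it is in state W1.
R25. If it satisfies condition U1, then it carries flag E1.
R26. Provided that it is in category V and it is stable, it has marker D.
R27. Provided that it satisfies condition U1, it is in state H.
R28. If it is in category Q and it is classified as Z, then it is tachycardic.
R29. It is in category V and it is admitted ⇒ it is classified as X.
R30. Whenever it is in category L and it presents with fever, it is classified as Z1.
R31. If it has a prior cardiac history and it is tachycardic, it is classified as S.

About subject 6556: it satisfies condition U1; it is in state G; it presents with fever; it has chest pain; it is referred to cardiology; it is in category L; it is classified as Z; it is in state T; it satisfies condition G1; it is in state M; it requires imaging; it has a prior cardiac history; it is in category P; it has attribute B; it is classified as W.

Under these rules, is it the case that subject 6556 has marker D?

Forward chaining from the given facts derives: satisfies condition J, has marker H1, is classified as X, carries flag E1, is in state H, is classified as Z1, is tachycardic, has marker C, carries flag K, is classified as S, is in category V.
Rules concluding "it has marker D": R10 needs "it is over 65"; R26 needs "it is stable" — none of these are established.

No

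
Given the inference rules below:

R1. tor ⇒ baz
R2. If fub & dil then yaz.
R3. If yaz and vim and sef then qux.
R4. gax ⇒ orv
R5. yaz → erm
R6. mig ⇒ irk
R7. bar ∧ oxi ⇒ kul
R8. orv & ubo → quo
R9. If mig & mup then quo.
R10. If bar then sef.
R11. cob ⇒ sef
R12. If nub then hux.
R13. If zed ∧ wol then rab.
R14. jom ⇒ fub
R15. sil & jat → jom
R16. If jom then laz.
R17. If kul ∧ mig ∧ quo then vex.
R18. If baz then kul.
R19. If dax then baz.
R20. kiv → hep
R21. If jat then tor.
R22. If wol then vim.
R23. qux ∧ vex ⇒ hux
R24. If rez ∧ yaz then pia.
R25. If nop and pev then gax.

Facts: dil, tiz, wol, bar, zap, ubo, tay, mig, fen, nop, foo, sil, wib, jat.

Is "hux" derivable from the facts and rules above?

Forward chaining from the given facts derives: irk, sef, jom, laz, tor, vim, baz, fub, kul, yaz, qux, erm.
Rules concluding hux: R12 needs nub; R23 needs vex — none of these are established.

No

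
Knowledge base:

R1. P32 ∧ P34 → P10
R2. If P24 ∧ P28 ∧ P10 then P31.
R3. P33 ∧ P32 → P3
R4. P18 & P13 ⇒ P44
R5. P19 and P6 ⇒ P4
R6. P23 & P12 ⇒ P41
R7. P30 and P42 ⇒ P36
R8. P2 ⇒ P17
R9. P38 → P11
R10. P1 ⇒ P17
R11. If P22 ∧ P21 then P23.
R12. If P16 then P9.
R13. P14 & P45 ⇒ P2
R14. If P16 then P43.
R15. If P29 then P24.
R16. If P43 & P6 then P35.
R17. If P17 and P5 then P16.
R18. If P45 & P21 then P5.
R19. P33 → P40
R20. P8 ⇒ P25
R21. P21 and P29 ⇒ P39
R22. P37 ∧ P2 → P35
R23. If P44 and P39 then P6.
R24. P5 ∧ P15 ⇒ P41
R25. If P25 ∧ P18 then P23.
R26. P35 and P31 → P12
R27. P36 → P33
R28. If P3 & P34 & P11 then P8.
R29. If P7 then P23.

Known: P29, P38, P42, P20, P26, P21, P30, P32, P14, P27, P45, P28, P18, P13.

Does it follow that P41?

No

Forward chaining from the given facts derives: P44, P36, P11, P2, P24, P5, P39, P6, P33, P3, P17, P16, P40, P9, P43, P35.
Rules concluding P41: R6 needs P23; R24 needs P15 — none of these are established.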